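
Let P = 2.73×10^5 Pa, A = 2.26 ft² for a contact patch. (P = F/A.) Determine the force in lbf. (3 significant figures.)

Rearranging: F = P·A.
P = 2.73×10^5 Pa; A = 2.26 ft² = 0.2100 m².
F = 57319 N  (the unit combination reduces to kg·m/s² = N)
57319 N × (1 lbf / 4.448 N) = 12886 lbf

12900 lbf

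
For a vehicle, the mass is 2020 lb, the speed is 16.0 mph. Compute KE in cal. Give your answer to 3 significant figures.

KE is given directly by: KE = ½mv².
m = 2020 lb = 916.3 kg; v = 16.0 mph = 7.153 m/s.
KE = 23438 J  (the unit combination reduces to kg·m²/s² = J)
23438 J × (1 cal / 4.184 J) = 5602 cal

5600 cal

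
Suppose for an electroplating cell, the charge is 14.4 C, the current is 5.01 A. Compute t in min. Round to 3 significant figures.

0.0479 min

Solving q = I·t for t: t = q/I.
q = 14.4 C; I = 5.01 A.
t = 2.874 s
2.874 s × (1 min / 60.00 s) = 0.04790 min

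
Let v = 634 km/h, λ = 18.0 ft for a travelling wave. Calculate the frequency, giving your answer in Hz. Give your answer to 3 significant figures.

Rearranging v = f·λ for f: f = v/λ.
v = 634 km/h = 176.1 m/s; λ = 18.0 ft = 5.486 m.
f = 32.10 Hz

32.1 Hz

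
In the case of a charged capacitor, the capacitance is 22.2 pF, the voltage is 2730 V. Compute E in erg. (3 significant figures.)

Directly: E = ½CV².
C = 22.2 pF = 2.220×10^-11 F; V = 2730 V.
E = 8.273×10^-5 J
8.273×10^-5 J × (1 erg / 1.000×10^-7 J) = 827.3 erg

827 erg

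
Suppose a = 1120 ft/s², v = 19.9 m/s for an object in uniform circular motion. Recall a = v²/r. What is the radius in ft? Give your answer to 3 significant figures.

Solving a = v²/r for r: r = v²/a.
a = 1120 ft/s² = 341.4 m/s²; v = 19.9 m/s.
r = 1.160 m
1.160 m × (1 ft / 0.3048 m) = 3.806 ft

3.81 ft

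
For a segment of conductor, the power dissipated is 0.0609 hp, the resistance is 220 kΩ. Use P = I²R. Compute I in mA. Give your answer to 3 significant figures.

14.4 mA

Rearranging P = I²R for I: I = √(P/R).
P = 0.0609 hp = 45.41 W; R = 220 kΩ = 2.200×10^5 Ω.
I = 0.01437 A
0.01437 A × (1 mA / 0.001000 A) = 14.37 mA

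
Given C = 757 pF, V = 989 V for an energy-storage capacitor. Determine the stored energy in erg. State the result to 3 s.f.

E is given directly by: E = ½CV².
C = 757 pF = 7.570×10^-10 F; V = 989 V.
E = 3.702×10^-4 J
3.702×10^-4 J × (1 erg / 1.000×10^-7 J) = 3702 erg

3700 erg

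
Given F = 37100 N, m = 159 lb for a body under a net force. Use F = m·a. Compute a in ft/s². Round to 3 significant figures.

1690 ft/s²

From Newton's second law: a = F/m.
F = 37100 N; m = 159 lb = 72.12 kg.
a = 514.4 m/s²
514.4 m/s² × (1 ft/s² / 0.3048 m/s²) = 1688 ft/s²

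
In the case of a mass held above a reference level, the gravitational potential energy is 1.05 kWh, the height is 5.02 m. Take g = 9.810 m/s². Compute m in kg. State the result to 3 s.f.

76800 kg

Rearranging: m = PE/(g·h).
PE = 1.05 kWh = 3.780×10^6 J; h = 5.02 m; g = 9.810 m/s².
m = 76757 kg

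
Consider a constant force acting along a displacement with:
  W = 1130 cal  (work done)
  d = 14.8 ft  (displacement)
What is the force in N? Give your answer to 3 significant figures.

1050 N

Solving W = F·d for F: F = W/d.
W = 1130 cal = 4728 J; d = 14.8 ft = 4.511 m.
F = 1048 N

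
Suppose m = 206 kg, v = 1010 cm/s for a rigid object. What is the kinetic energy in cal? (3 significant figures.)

KE is given directly by: KE = ½mv².
m = 206 kg; v = 1010 cm/s = 10.10 m/s.
KE = 10507 J
10507 J × (1 cal / 4.184 J) = 2511 cal

2510 cal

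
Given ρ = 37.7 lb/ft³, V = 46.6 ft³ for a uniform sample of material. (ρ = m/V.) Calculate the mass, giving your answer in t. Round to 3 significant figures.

Solving ρ = m/V for m: m = ρV.
ρ = 37.7 lb/ft³ = 603.9 kg/m³; V = 46.6 ft³ = 1.320 m³.
m = 796.9 kg
796.9 kg × (1 t / 1000 kg) = 0.7969 t

0.797 t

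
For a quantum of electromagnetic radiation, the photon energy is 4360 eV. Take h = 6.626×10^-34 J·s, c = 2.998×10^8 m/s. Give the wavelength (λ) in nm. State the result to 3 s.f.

Rearranging: λ = hc/E.
E = 4360 eV = 6.985×10^-16 J; h = 6.626×10^-34 J·s; c = 2.998×10^8 m/s.
λ = 2.844×10^-10 m
2.844×10^-10 m × (1 nm / 1.000×10^-9 m) = 0.2844 nm

0.284 nm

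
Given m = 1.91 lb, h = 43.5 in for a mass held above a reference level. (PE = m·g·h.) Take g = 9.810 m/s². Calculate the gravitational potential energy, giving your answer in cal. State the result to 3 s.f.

2.24 cal

Directly: PE = mgh.
m = 1.91 lb = 0.8664 kg; h = 43.5 in = 1.105 m; g = 9.810 m/s².
PE = 9.391 J
9.391 J × (1 cal / 4.184 J) = 2.244 cal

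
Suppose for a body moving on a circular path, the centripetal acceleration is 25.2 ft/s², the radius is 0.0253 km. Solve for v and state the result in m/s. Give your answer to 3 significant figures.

Solving a = v²/r for v: v = √(a·r).
a = 25.2 ft/s² = 7.681 m/s²; r = 0.0253 km = 25.30 m.
v = 13.94 m/s

13.9 m/s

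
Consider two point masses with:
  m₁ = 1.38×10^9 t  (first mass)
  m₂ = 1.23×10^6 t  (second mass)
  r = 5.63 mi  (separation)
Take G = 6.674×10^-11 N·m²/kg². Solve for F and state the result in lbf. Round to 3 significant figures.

From Newton's law of gravitation: F = Gm₁m₂/r².
m₁ = 1.38×10^9 t = 1.380×10^12 kg; m₂ = 1.23×10^6 t = 1.230×10^9 kg; r = 5.63 mi = 9061 m; G = 6.674×10^-11 N·m²/kg².
F = 1380 N  (the unit combination reduces to kg·m/s² = N)
1380 N × (1 lbf / 4.448 N) = 310.2 lbf

310 lbf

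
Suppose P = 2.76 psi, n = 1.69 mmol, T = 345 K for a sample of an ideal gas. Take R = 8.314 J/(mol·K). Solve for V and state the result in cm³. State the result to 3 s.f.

Rearranging PV = nRT for V: V = nRT/P.
P = 2.76 psi = 19030 Pa; n = 1.69 mmol = 0.001690 mol; T = 345 K; R = 8.314 J/(mol·K).
V = 2.547×10^-4 m³
2.547×10^-4 m³ × (1 cm³ / 1.000×10^-6 m³) = 254.7 cm³

255 cm³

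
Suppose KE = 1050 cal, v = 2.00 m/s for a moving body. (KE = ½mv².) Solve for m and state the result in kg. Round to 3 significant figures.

2200 kg

Rearranging: m = 2·KE/v².
KE = 1050 cal = 4393 J; v = 2.00 m/s.
m = 2197 kg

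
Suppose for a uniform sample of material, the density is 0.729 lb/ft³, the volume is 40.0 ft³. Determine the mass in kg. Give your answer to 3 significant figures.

Rearranging: m = ρV.
ρ = 0.729 lb/ft³ = 11.68 kg/m³; V = 40.0 ft³ = 1.133 m³.
m = 13.23 kg

13.2 kg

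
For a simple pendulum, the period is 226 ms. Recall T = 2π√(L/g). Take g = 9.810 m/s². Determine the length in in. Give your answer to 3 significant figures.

Rearranging T = 2π√(L/g) for L: L = g·(T/2π)².
T = 226 ms = 0.2260 s; g = 9.810 m/s².
L = 0.01269 m
0.01269 m × (1 in / 0.02540 m) = 0.4997 in

0.500 in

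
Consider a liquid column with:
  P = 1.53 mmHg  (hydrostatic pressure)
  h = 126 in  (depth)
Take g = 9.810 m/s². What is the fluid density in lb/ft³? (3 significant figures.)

Rearranging P = ρ·g·h for ρ: ρ = P/(g·h).
P = 1.53 mmHg = 204.0 Pa; h = 126 in = 3.200 m; g = 9.810 m/s².
ρ = 6.497 kg/m³
6.497 kg/m³ × (1 lb/ft³ / 16.02 kg/m³) = 0.4056 lb/ft³

0.406 lb/ft³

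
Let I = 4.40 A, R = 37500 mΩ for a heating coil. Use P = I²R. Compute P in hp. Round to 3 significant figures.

0.974 hp

Directly: P = I²R.
I = 4.40 A; R = 37500 mΩ = 37.50 Ω.
P = 726.0 W  (the unit combination reduces to kg·m²/s³ = W)
726.0 W × (1 hp / 745.7 W) = 0.9736 hp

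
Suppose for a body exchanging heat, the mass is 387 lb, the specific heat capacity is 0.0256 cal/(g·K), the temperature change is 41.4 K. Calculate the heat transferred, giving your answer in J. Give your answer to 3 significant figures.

Q is given directly by: Q = mcΔT.
m = 387 lb = 175.5 kg; c = 0.0256 cal/(g·K) = 107.1 J/(kg·K); ΔT = 41.4 K.
Q = 7.784×10^5 J

7.78×10^5 J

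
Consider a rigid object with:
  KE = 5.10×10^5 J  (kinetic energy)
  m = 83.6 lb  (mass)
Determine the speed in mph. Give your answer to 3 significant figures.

Solving KE = ½mv² for v: v = √(2·KE/m).
KE = 5.10×10^5 J; m = 83.6 lb = 37.92 kg.
v = 164.0 m/s
164.0 m/s × (1 mph / 0.4470 m/s) = 366.9 mph

367 mph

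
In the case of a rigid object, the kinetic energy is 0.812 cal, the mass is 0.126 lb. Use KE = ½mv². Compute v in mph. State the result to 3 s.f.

24.4 mph

Rearranging: v = √(2·KE/m).
KE = 0.812 cal = 3.397 J; m = 0.126 lb = 0.05715 kg.
v = 10.90 m/s
10.90 m/s × (1 mph / 0.4470 m/s) = 24.39 mph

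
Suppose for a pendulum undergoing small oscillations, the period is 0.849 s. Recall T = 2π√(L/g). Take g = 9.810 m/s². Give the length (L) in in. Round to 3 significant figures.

Solving T = 2π√(L/g) for L: L = g·(T/2π)².
T = 0.849 s; g = 9.810 m/s².
L = 0.1791 m
0.1791 m × (1 in / 0.02540 m) = 7.052 in

7.05 in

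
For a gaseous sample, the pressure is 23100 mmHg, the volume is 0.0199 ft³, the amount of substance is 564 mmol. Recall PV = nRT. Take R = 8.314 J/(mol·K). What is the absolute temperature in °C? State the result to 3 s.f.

97.0 °C

From the ideal-gas law: T = PV/(nR).
P = 23100 mmHg = 3.080×10^6 Pa; V = 0.0199 ft³ = 5.635×10^-4 m³; n = 564 mmol = 0.5640 mol; R = 8.314 J/(mol·K).
T = 370.1 K
370.1 K − 273.15 = 96.95 °C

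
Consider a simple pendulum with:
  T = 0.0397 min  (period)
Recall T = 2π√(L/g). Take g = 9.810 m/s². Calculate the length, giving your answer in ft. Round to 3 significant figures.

Rearranging T = 2π√(L/g) for L: L = g·(T/2π)².
T = 0.0397 min = 2.382 s; g = 9.810 m/s².
L = 1.410 m
1.410 m × (1 ft / 0.3048 m) = 4.626 ft

4.63 ft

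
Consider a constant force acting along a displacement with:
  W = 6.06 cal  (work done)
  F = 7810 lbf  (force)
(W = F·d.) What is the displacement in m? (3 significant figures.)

7.30×10^-4 m

Solving W = F·d for d: d = W/F.
W = 6.06 cal = 25.36 J; F = 7810 lbf = 34741 N.
d = 7.298×10^-4 m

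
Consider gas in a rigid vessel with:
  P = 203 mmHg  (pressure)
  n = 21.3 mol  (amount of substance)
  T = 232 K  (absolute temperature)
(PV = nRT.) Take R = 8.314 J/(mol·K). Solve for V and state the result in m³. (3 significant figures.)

Rearranging PV = nRT for V: V = nRT/P.
P = 203 mmHg = 27064 Pa; n = 21.3 mol; T = 232 K; R = 8.314 J/(mol·K).
V = 1.518 m³

1.52 m³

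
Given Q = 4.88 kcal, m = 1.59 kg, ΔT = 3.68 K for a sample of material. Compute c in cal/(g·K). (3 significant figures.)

Rearranging: c = Q/(m·ΔT).
Q = 4.88 kcal = 20418 J; m = 1.59 kg; ΔT = 3.68 K.
c = 3490 J/(kg·K)
3490 J/(kg·K) × (1 cal/(g·K) / 4184 J/(kg·K)) = 0.8340 cal/(g·K)

0.834 cal/(g·K)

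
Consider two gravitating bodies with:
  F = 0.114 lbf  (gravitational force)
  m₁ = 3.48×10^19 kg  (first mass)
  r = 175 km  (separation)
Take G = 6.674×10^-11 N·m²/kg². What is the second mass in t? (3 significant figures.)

0.00669 t

Solving F = G·m₁·m₂/r² for m₂: m₂ = F·r²/(G·m₁).
F = 0.114 lbf = 0.5071 N; m₁ = 3.48×10^19 kg; r = 175 km = 1.750×10^5 m; G = 6.674×10^-11 N·m²/kg².
m₂ = 6.687 kg
6.687 kg × (1 t / 1000 kg) = 0.006687 t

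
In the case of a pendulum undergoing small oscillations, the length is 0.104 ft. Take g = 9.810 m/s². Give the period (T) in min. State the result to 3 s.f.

0.00595 min

T is given directly by: T = 2π√(L/g).
L = 0.104 ft = 0.03170 m; g = 9.810 m/s².
T = 0.3572 s
0.3572 s × (1 min / 60.00 s) = 0.005953 min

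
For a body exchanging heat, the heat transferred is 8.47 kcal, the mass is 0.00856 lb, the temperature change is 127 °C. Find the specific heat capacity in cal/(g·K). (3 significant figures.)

Rearranging: c = Q/(m·ΔT).
Q = 8.47 kcal = 35438 J; m = 0.00856 lb = 0.003883 kg; ΔT = 127 °C = 127.0 K.
c = 71867 J/(kg·K)
71867 J/(kg·K) × (1 cal/(g·K) / 4184 J/(kg·K)) = 17.18 cal/(g·K)

17.2 cal/(g·K)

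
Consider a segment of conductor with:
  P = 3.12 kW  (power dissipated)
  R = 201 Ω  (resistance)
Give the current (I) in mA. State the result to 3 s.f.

3940 mA

Rearranging P = I²R for I: I = √(P/R).
P = 3.12 kW = 3120 W; R = 201 Ω.
I = 3.940 A
3.940 A × (1 mA / 0.001000 A) = 3940 mA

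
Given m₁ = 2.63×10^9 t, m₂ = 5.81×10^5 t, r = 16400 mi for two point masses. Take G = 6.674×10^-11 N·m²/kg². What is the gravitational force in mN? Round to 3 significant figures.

0.146 mN

From Newton's law of gravitation: F = Gm₁m₂/r².
m₁ = 2.63×10^9 t = 2.630×10^12 kg; m₂ = 5.81×10^5 t = 5.810×10^8 kg; r = 16400 mi = 2.639×10^7 m; G = 6.674×10^-11 N·m²/kg².
F = 1.464×10^-4 N
1.464×10^-4 N × (1 mN / 0.001000 N) = 0.1464 mN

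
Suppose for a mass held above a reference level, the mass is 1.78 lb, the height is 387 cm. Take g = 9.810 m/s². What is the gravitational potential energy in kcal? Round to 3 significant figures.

0.00733 kcal

PE is given directly by: PE = mgh.
m = 1.78 lb = 0.8074 kg; h = 387 cm = 3.870 m; g = 9.810 m/s².
PE = 30.65 J
30.65 J × (1 kcal / 4184 J) = 0.007326 kcal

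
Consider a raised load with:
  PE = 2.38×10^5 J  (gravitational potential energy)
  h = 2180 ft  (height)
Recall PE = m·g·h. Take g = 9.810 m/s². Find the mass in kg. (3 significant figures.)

Rearranging: m = PE/(g·h).
PE = 2.38×10^5 J; h = 2180 ft = 664.5 m; g = 9.810 m/s².
m = 36.51 kg

36.5 kg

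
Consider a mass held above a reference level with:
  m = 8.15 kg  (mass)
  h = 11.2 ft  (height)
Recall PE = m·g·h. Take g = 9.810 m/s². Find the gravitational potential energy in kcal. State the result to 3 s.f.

Directly: PE = mgh.
m = 8.15 kg; h = 11.2 ft = 3.414 m; g = 9.810 m/s².
PE = 272.9 J  (the unit combination reduces to kg·m²/s² = J)
272.9 J × (1 kcal / 4184 J) = 0.06523 kcal

0.0652 kcal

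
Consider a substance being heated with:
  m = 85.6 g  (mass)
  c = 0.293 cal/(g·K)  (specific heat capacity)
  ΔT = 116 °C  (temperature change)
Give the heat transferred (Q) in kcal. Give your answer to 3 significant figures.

Directly: Q = mcΔT.
m = 85.6 g = 0.08560 kg; c = 0.293 cal/(g·K) = 1226 J/(kg·K); ΔT = 116 °C = 116.0 K.
Q = 12173 J  (the unit combination reduces to kg·m²/s² = J)
12173 J × (1 kcal / 4184 J) = 2.909 kcal

2.91 kcal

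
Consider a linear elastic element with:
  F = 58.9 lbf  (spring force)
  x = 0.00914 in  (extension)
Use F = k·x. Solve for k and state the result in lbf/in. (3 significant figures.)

Solving F = k·x for k: k = F/x.
F = 58.9 lbf = 262.0 N; x = 0.00914 in = 2.322×10^-4 m.
k = 1.129×10^6 N/m
1.129×10^6 N/m × (1 lbf/in / 175.1 N/m) = 6444 lbf/in

6440 lbf/in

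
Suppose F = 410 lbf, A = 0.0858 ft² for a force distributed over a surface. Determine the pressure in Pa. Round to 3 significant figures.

P is given directly by: P = F/A.
F = 410 lbf = 1824 N; A = 0.0858 ft² = 0.007971 m².
P = 2.288×10^5 Pa

2.29×10^5 Pa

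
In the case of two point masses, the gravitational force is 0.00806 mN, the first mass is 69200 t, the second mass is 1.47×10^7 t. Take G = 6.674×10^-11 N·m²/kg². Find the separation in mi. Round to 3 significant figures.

Rearranging F = G·m₁·m₂/r² for r: r = √(G·m₁m₂/F).
F = 0.00806 mN = 8.060×10^-6 N; m₁ = 69200 t = 6.920×10^7 kg; m₂ = 1.47×10^7 t = 1.470×10^10 kg; G = 6.674×10^-11 N·m²/kg².
r = 2.902×10^6 m
2.902×10^6 m × (1 mi / 1609 m) = 1803 mi

1800 mi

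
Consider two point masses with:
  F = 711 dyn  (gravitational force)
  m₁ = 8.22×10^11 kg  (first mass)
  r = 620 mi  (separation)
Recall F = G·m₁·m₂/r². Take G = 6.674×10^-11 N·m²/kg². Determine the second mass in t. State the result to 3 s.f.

1.29×10^5 t

From Newton's law of gravitation: m₂ = F·r²/(G·m₁).
F = 711 dyn = 0.007110 N; m₁ = 8.22×10^11 kg; r = 620 mi = 9.978×10^5 m; G = 6.674×10^-11 N·m²/kg².
m₂ = 1.290×10^8 kg
1.290×10^8 kg × (1 t / 1000 kg) = 1.290×10^5 t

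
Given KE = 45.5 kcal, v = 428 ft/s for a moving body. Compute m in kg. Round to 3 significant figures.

22.4 kg

Rearranging: m = 2·KE/v².
KE = 45.5 kcal = 1.904×10^5 J; v = 428 ft/s = 130.5 m/s.
m = 22.37 kg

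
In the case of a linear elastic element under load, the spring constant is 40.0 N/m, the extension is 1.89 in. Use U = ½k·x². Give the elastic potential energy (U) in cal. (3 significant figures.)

Directly: U = ½kx².
k = 40.0 N/m; x = 1.89 in = 0.04801 m.
U = 0.04609 J  (the unit combination reduces to kg·m²/s² = J)
0.04609 J × (1 cal / 4.184 J) = 0.01102 cal

0.0110 cal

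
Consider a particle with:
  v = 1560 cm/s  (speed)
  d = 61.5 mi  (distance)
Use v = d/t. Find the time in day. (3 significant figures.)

0.0734 day

Rearranging v = d/t for t: t = d/v.
v = 1560 cm/s = 15.60 m/s; d = 61.5 mi = 98975 m.
t = 6345 s
6345 s × (1 day / 86400 s) = 0.07343 day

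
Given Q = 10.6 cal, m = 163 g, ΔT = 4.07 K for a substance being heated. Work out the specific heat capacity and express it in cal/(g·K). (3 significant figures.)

Solving Q = m·c·ΔT for c: c = Q/(m·ΔT).
Q = 10.6 cal = 44.35 J; m = 163 g = 0.1630 kg; ΔT = 4.07 K.
c = 66.85 J/(kg·K)
66.85 J/(kg·K) × (1 cal/(g·K) / 4184 J/(kg·K)) = 0.01598 cal/(g·K)

0.0160 cal/(g·K)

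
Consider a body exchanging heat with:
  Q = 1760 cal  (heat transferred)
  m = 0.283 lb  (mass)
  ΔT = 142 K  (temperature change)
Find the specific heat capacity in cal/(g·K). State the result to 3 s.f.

0.0966 cal/(g·K)

Rearranging: c = Q/(m·ΔT).
Q = 1760 cal = 7364 J; m = 0.283 lb = 0.1284 kg; ΔT = 142 K.
c = 404.0 J/(kg·K)
404.0 J/(kg·K) × (1 cal/(g·K) / 4184 J/(kg·K)) = 0.09655 cal/(g·K)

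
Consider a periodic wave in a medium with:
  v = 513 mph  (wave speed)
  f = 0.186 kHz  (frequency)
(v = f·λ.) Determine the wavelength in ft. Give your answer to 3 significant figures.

Rearranging: λ = v/f.
v = 513 mph = 229.3 m/s; f = 0.186 kHz = 186.0 Hz.
λ = 1.233 m
1.233 m × (1 ft / 0.3048 m) = 4.045 ft

4.05 ft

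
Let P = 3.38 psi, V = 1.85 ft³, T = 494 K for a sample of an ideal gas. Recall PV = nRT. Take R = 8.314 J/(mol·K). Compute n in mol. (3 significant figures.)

0.297 mol

Rearranging PV = nRT for n: n = PV/(RT).
P = 3.38 psi = 23304 Pa; V = 1.85 ft³ = 0.05239 m³; T = 494 K; R = 8.314 J/(mol·K).
n = 0.2972 mol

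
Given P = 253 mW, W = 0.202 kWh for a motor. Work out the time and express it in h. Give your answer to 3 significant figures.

Rearranging: t = W/P.
P = 253 mW = 0.2530 W; W = 0.202 kWh = 7.272×10^5 J.
t = 2.874×10^6 s
2.874×10^6 s × (1 h / 3600 s) = 798.4 h

798 h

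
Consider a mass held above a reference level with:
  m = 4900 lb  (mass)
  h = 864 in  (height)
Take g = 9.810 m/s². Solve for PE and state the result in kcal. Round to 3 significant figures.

PE is given directly by: PE = mgh.
m = 4900 lb = 2223 kg; h = 864 in = 21.95 m; g = 9.810 m/s².
PE = 4.785×10^5 J  (the unit combination reduces to kg·m²/s² = J)
4.785×10^5 J × (1 kcal / 4184 J) = 114.4 kcal

114 kcal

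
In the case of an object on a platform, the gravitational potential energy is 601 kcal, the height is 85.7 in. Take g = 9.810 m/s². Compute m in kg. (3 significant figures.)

Rearranging: m = PE/(g·h).
PE = 601 kcal = 2.515×10^6 J; h = 85.7 in = 2.177 m; g = 9.810 m/s².
m = 1.178×10^5 kg

1.18×10^5 kg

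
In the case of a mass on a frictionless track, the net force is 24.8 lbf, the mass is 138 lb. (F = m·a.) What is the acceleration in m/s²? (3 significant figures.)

From Newton's second law: a = F/m.
F = 24.8 lbf = 110.3 N; m = 138 lb = 62.60 kg.
a = 1.762 m/s²

1.76 m/s²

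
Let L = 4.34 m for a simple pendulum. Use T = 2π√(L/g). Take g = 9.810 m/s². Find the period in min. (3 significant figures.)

T is given directly by: T = 2π√(L/g).
L = 4.34 m; g = 9.810 m/s².
T = 4.179 s
4.179 s × (1 min / 60.00 s) = 0.06965 min

0.0697 min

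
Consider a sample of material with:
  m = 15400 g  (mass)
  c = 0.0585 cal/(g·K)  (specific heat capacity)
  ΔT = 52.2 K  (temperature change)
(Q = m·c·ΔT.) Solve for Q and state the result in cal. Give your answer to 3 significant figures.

47000 cal

Directly: Q = mcΔT.
m = 15400 g = 15.40 kg; c = 0.0585 cal/(g·K) = 244.8 J/(kg·K); ΔT = 52.2 K.
Q = 1.968×10^5 J
1.968×10^5 J × (1 cal / 4.184 J) = 47027 cal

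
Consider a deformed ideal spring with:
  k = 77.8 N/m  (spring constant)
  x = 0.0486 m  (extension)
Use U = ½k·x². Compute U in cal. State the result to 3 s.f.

0.0220 cal

Directly: U = ½kx².
k = 77.8 N/m; x = 0.0486 m.
U = 0.09188 J  (the unit combination reduces to kg·m²/s² = J)
0.09188 J × (1 cal / 4.184 J) = 0.02196 cal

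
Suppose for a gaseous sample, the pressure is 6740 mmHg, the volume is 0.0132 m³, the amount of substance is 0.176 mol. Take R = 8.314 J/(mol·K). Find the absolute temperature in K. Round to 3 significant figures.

8110 K

Rearranging PV = nRT for T: T = PV/(nR).
P = 6740 mmHg = 8.986×10^5 Pa; V = 0.0132 m³; n = 0.176 mol; R = 8.314 J/(mol·K).
T = 8106 K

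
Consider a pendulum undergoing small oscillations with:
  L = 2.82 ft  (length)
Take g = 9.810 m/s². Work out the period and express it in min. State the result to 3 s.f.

T is given directly by: T = 2π√(L/g).
L = 2.82 ft = 0.8595 m; g = 9.810 m/s².
T = 1.860 s
1.860 s × (1 min / 60.00 s) = 0.03100 min

0.0310 min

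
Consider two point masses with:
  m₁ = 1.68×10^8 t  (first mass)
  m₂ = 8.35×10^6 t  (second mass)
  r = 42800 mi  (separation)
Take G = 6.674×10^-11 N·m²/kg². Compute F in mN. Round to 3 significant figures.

0.0197 mN

From Newton's law of gravitation: F = Gm₁m₂/r².
m₁ = 1.68×10^8 t = 1.680×10^11 kg; m₂ = 8.35×10^6 t = 8.350×10^9 kg; r = 42800 mi = 6.888×10^7 m; G = 6.674×10^-11 N·m²/kg².
F = 1.973×10^-5 N
1.973×10^-5 N × (1 mN / 0.001000 N) = 0.01973 mN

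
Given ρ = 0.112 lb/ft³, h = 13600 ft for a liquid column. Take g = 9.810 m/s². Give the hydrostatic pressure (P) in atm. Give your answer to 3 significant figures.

P is given directly by: P = ρgh.
ρ = 0.112 lb/ft³ = 1.794 kg/m³; h = 13600 ft = 4145 m; g = 9.810 m/s².
P = 72956 Pa
72956 Pa × (1 atm / 1.013×10^5 Pa) = 0.7200 atm

0.720 atm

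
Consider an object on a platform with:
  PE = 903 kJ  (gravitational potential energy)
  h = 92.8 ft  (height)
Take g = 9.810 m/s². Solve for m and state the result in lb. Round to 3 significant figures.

Rearranging: m = PE/(g·h).
PE = 903 kJ = 9.030×10^5 J; h = 92.8 ft = 28.29 m; g = 9.810 m/s².
m = 3254 kg
3254 kg × (1 lb / 0.4536 kg) = 7174 lb

7170 lb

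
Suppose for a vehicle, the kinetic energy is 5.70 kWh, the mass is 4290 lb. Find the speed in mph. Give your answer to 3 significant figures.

Rearranging KE = ½mv² for v: v = √(2·KE/m).
KE = 5.70 kWh = 2.052×10^7 J; m = 4290 lb = 1946 kg.
v = 145.2 m/s
145.2 m/s × (1 mph / 0.4470 m/s) = 324.9 mph

325 mph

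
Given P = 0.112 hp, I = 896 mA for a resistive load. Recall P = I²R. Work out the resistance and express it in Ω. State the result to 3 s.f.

Solving P = I²R for R: R = P/I².
P = 0.112 hp = 83.52 W; I = 896 mA = 0.8960 A.
R = 104.0 Ω

104 Ω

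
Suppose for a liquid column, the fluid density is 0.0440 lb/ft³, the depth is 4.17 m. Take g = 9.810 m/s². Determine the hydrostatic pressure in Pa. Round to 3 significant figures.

P is given directly by: P = ρgh.
ρ = 0.0440 lb/ft³ = 0.7048 kg/m³; h = 4.17 m; g = 9.810 m/s².
P = 28.83 Pa

28.8 Pa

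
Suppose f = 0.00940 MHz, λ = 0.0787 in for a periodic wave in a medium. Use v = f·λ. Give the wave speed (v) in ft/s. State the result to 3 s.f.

v is given directly by: v = fλ.
f = 0.00940 MHz = 9400 Hz; λ = 0.0787 in = 0.001999 m.
v = 18.79 m/s
18.79 m/s × (1 ft/s / 0.3048 m/s) = 61.65 ft/s

61.6 ft/s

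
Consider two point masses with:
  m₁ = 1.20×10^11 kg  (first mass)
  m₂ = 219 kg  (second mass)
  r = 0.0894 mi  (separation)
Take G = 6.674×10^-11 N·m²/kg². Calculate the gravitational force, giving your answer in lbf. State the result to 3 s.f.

Directly: F = Gm₁m₂/r².
m₁ = 1.20×10^11 kg; m₂ = 219 kg; r = 0.0894 mi = 143.9 m; G = 6.674×10^-11 N·m²/kg².
F = 0.08473 N
0.08473 N × (1 lbf / 4.448 N) = 0.01905 lbf

0.0190 lbf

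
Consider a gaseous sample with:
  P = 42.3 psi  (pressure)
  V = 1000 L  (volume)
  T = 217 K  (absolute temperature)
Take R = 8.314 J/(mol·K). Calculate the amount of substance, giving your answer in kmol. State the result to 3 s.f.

Rearranging: n = PV/(RT).
P = 42.3 psi = 2.916×10^5 Pa; V = 1000 L = 1.000 m³; T = 217 K; R = 8.314 J/(mol·K).
n = 161.7 mol
161.7 mol × (1 kmol / 1000 mol) = 0.1617 kmol

0.162 kmol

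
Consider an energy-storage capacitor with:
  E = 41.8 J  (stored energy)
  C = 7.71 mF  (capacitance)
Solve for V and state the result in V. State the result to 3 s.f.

Rearranging: V = √(2E/C).
E = 41.8 J; C = 7.71 mF = 0.007710 F.
V = 104.1 V  (the unit combination reduces to kg·m²/(A·s³) = V)

104 V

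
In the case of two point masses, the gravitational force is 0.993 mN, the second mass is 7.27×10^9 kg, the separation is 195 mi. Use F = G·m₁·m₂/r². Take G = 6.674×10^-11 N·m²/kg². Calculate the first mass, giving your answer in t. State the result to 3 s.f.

Solving F = G·m₁·m₂/r² for m₁: m₁ = F·r²/(G·m₂).
F = 0.993 mN = 9.930×10^-4 N; m₂ = 7.27×10^9 kg; r = 195 mi = 3.138×10^5 m; G = 6.674×10^-11 N·m²/kg².
m₁ = 2.016×10^8 kg
2.016×10^8 kg × (1 t / 1000 kg) = 2.016×10^5 t

2.02×10^5 t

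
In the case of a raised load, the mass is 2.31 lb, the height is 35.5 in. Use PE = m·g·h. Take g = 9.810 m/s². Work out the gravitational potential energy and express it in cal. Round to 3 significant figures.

2.22 cal

Directly: PE = mgh.
m = 2.31 lb = 1.048 kg; h = 35.5 in = 0.9017 m; g = 9.810 m/s².
PE = 9.268 J
9.268 J × (1 cal / 4.184 J) = 2.215 cal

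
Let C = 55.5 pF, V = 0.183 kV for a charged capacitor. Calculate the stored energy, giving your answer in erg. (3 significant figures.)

Directly: E = ½CV².
C = 55.5 pF = 5.550×10^-11 F; V = 0.183 kV = 183.0 V.
E = 9.293×10^-7 J
9.293×10^-7 J × (1 erg / 1.000×10^-7 J) = 9.293 erg

9.29 erg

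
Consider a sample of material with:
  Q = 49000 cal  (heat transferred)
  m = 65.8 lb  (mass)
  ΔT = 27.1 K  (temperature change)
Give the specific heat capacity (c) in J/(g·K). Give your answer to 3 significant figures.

Rearranging Q = m·c·ΔT for c: c = Q/(m·ΔT).
Q = 49000 cal = 2.050×10^5 J; m = 65.8 lb = 29.85 kg; ΔT = 27.1 K.
c = 253.5 J/(kg·K)
253.5 J/(kg·K) × (1 J/(g·K) / 1000 J/(kg·K)) = 0.2535 J/(g·K)

0.253 J/(g·K)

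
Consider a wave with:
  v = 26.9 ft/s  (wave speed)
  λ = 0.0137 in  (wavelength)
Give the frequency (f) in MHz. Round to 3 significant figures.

0.0236 MHz

Solving v = f·λ for f: f = v/λ.
v = 26.9 ft/s = 8.199 m/s; λ = 0.0137 in = 3.480×10^-4 m.
f = 23562 Hz
23562 Hz × (1 MHz / 1.000×10^6 Hz) = 0.02356 MHz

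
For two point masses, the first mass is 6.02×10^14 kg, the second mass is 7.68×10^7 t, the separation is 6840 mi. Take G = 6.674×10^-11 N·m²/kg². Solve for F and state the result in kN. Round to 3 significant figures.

From Newton's law of gravitation: F = Gm₁m₂/r².
m₁ = 6.02×10^14 kg; m₂ = 7.68×10^7 t = 7.680×10^10 kg; r = 6840 mi = 1.101×10^7 m; G = 6.674×10^-11 N·m²/kg².
F = 25.46 N
25.46 N × (1 kN / 1000 N) = 0.02546 kN

0.0255 kN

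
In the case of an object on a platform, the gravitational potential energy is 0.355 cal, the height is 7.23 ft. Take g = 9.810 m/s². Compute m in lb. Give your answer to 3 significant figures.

Rearranging: m = PE/(g·h).
PE = 0.355 cal = 1.485 J; h = 7.23 ft = 2.204 m; g = 9.810 m/s².
m = 0.06871 kg
0.06871 kg × (1 lb / 0.4536 kg) = 0.1515 lb

0.151 lb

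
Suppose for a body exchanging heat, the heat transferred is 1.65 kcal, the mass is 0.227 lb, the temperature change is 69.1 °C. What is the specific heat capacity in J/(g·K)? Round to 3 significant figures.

Rearranging: c = Q/(m·ΔT).
Q = 1.65 kcal = 6904 J; m = 0.227 lb = 0.1030 kg; ΔT = 69.1 °C = 69.10 K.
c = 970.3 J/(kg·K)
970.3 J/(kg·K) × (1 J/(g·K) / 1000 J/(kg·K)) = 0.9703 J/(g·K)

0.970 J/(g·K)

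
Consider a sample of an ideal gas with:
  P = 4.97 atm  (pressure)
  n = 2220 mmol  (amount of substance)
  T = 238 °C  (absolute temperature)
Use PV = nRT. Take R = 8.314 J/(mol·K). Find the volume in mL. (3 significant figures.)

From the ideal-gas law: V = nRT/P.
P = 4.97 atm = 5.036×10^5 Pa; n = 2220 mmol = 2.220 mol; T = 238 °C = 511.1 K; R = 8.314 J/(mol·K).
V = 0.01873 m³
0.01873 m³ × (1 mL / 1.000×10^-6 m³) = 18734 mL

18700 mL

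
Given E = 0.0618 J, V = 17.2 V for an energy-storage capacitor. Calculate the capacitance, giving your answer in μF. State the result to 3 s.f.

418 μF

Rearranging: C = 2E/V².
E = 0.0618 J; V = 17.2 V.
C = 4.178×10^-4 F
4.178×10^-4 F × (1 μF / 1.000×10^-6 F) = 417.8 μF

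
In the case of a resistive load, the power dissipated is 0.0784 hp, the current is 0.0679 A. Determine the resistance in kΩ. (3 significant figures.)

Rearranging: R = P/I².
P = 0.0784 hp = 58.46 W; I = 0.0679 A.
R = 12681 Ω
12681 Ω × (1 kΩ / 1000 Ω) = 12.68 kΩ

12.7 kΩ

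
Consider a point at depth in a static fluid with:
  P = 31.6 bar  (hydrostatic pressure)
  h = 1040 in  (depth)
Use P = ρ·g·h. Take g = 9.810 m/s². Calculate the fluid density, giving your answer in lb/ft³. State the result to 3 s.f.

Solving P = ρ·g·h for ρ: ρ = P/(g·h).
P = 31.6 bar = 3.160×10^6 Pa; h = 1040 in = 26.42 m; g = 9.810 m/s².
ρ = 12194 kg/m³
12194 kg/m³ × (1 lb/ft³ / 16.02 kg/m³) = 761.3 lb/ft³

761 lb/ft³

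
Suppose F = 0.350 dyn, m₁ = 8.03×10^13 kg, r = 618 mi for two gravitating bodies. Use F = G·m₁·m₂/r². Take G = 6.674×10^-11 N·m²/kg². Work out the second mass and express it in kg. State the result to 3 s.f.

646 kg

From Newton's law of gravitation: m₂ = F·r²/(G·m₁).
F = 0.350 dyn = 3.500×10^-6 N; m₁ = 8.03×10^13 kg; r = 618 mi = 9.946×10^5 m; G = 6.674×10^-11 N·m²/kg².
m₂ = 646.0 kg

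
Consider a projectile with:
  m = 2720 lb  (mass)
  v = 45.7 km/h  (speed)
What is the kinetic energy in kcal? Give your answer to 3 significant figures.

Directly: KE = ½mv².
m = 2720 lb = 1234 kg; v = 45.7 km/h = 12.69 m/s.
KE = 99410 J
99410 J × (1 kcal / 4184 J) = 23.76 kcal

23.8 kcal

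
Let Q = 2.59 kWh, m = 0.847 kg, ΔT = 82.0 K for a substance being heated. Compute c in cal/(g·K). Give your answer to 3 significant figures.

Rearranging Q = m·c·ΔT for c: c = Q/(m·ΔT).
Q = 2.59 kWh = 9.324×10^6 J; m = 0.847 kg; ΔT = 82.0 K.
c = 1.342×10^5 J/(kg·K)
1.342×10^5 J/(kg·K) × (1 cal/(g·K) / 4184 J/(kg·K)) = 32.09 cal/(g·K)

32.1 cal/(g·K)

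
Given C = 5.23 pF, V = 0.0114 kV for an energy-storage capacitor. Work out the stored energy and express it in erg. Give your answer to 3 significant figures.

E is given directly by: E = ½CV².
C = 5.23 pF = 5.230×10^-12 F; V = 0.0114 kV = 11.40 V.
E = 3.398×10^-10 J  (the unit combination reduces to kg·m²/s² = J)
3.398×10^-10 J × (1 erg / 1.000×10^-7 J) = 0.003398 erg

0.00340 erg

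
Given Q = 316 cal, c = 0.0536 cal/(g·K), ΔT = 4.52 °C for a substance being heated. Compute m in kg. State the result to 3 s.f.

Rearranging Q = m·c·ΔT for m: m = Q/(c·ΔT).
Q = 316 cal = 1322 J; c = 0.0536 cal/(g·K) = 224.3 J/(kg·K); ΔT = 4.52 °C = 4.520 K.
m = 1.304 kg

1.30 kg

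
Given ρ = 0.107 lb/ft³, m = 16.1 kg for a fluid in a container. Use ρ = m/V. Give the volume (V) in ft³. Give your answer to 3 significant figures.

332 ft³

Rearranging: V = m/ρ.
ρ = 0.107 lb/ft³ = 1.714 kg/m³; m = 16.1 kg.
V = 9.393 m³
9.393 m³ × (1 ft³ / 0.02832 m³) = 331.7 ft³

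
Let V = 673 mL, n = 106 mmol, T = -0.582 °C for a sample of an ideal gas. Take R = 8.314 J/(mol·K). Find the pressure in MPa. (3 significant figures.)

P is given directly by: P = nRT/V.
V = 673 mL = 6.730×10^-4 m³; n = 106 mmol = 0.1060 mol; T = -0.582 °C = 272.6 K; R = 8.314 J/(mol·K).
P = 3.569×10^5 Pa
3.569×10^5 Pa × (1 MPa / 1.000×10^6 Pa) = 0.3569 MPa

0.357 MPa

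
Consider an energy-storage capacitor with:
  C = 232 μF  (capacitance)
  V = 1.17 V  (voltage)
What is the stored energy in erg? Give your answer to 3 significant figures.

1590 erg

Directly: E = ½CV².
C = 232 μF = 2.320×10^-4 F; V = 1.17 V.
E = 1.588×10^-4 J
1.588×10^-4 J × (1 erg / 1.000×10^-7 J) = 1588 erg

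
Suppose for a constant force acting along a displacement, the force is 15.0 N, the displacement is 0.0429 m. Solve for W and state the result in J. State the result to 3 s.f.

W is given directly by: W = F·d.
F = 15.0 N; d = 0.0429 m.
W = 0.6435 J

0.643 J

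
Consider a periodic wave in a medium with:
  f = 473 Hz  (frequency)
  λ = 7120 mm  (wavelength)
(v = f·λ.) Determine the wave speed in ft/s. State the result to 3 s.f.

Directly: v = fλ.
f = 473 Hz; λ = 7120 mm = 7.120 m.
v = 3368 m/s
3368 m/s × (1 ft/s / 0.3048 m/s) = 11049 ft/s

11000 ft/s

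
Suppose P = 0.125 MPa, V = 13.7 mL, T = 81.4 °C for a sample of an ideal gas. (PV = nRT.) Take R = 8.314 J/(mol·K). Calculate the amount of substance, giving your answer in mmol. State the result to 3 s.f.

From the ideal-gas law: n = PV/(RT).
P = 0.125 MPa = 1.250×10^5 Pa; V = 13.7 mL = 1.370×10^-5 m³; T = 81.4 °C = 354.5 K; R = 8.314 J/(mol·K).
n = 5.810×10^-4 mol
5.810×10^-4 mol × (1 mmol / 0.001000 mol) = 0.5810 mmol

0.581 mmol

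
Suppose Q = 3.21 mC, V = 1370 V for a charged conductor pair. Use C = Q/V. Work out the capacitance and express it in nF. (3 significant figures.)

2340 nF

C is given directly by: C = Q/V.
Q = 3.21 mC = 0.003210 C; V = 1370 V.
C = 2.343×10^-6 F
2.343×10^-6 F × (1 nF / 1.000×10^-9 F) = 2343 nF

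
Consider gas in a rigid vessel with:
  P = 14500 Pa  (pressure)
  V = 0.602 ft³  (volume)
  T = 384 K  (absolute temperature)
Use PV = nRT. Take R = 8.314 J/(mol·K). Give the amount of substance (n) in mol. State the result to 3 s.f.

Rearranging: n = PV/(RT).
P = 14500 Pa; V = 0.602 ft³ = 0.01705 m³; T = 384 K; R = 8.314 J/(mol·K).
n = 0.07742 mol

0.0774 mol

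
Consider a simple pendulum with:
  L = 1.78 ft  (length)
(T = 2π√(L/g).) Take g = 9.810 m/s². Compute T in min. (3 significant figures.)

0.0246 min

Directly: T = 2π√(L/g).
L = 1.78 ft = 0.5425 m; g = 9.810 m/s².
T = 1.478 s
1.478 s × (1 min / 60.00 s) = 0.02463 min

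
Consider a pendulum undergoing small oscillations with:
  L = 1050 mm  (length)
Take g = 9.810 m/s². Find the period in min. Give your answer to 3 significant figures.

T is given directly by: T = 2π√(L/g).
L = 1050 mm = 1.050 m; g = 9.810 m/s².
T = 2.056 s
2.056 s × (1 min / 60.00 s) = 0.03426 min

0.0343 min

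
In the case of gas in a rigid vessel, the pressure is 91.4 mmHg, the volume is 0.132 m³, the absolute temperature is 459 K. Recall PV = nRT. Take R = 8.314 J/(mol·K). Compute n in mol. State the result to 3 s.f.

Solving PV = nRT for n: n = PV/(RT).
P = 91.4 mmHg = 12186 Pa; V = 0.132 m³; T = 459 K; R = 8.314 J/(mol·K).
n = 0.4215 mol

0.422 mol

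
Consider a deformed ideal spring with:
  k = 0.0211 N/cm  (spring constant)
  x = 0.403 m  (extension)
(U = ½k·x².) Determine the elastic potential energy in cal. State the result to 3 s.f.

Directly: U = ½kx².
k = 0.0211 N/cm = 2.110 N/m; x = 0.403 m.
U = 0.1713 J  (the unit combination reduces to kg·m²/s² = J)
0.1713 J × (1 cal / 4.184 J) = 0.04095 cal

0.0410 cal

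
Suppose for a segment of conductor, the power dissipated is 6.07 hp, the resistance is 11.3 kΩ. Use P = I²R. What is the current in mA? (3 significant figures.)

Rearranging: I = √(P/R).
P = 6.07 hp = 4526 W; R = 11.3 kΩ = 11300 Ω.
I = 0.6329 A
0.6329 A × (1 mA / 0.001000 A) = 632.9 mA

633 mA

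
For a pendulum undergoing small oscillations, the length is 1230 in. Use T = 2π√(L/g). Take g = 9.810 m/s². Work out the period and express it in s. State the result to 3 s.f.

11.2 s

Directly: T = 2π√(L/g).
L = 1230 in = 31.24 m; g = 9.810 m/s².
T = 11.21 s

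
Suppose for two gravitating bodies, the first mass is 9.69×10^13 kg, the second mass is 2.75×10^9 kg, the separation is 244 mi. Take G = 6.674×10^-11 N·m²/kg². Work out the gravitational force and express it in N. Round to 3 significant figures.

F is given directly by: F = Gm₁m₂/r².
m₁ = 9.69×10^13 kg; m₂ = 2.75×10^9 kg; r = 244 mi = 3.927×10^5 m; G = 6.674×10^-11 N·m²/kg².
F = 115.3 N  (the unit combination reduces to kg·m/s² = N)

115 N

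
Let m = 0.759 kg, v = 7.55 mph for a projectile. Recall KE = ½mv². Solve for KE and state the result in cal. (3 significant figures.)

1.03 cal

KE is given directly by: KE = ½mv².
m = 0.759 kg; v = 7.55 mph = 3.375 m/s.
KE = 4.323 J
4.323 J × (1 cal / 4.184 J) = 1.033 cal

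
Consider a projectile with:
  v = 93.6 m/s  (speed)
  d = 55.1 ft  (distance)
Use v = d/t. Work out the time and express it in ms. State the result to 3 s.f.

Solving v = d/t for t: t = d/v.
v = 93.6 m/s; d = 55.1 ft = 16.79 m.
t = 0.1794 s
0.1794 s × (1 ms / 0.001000 s) = 179.4 ms

179 ms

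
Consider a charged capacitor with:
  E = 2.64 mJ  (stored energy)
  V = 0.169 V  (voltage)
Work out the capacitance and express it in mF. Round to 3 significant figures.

185 mF

Rearranging: C = 2E/V².
E = 2.64 mJ = 0.002640 J; V = 0.169 V.
C = 0.1849 F
0.1849 F × (1 mF / 0.001000 F) = 184.9 mF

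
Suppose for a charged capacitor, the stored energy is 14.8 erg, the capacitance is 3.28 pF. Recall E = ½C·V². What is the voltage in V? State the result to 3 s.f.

950 V

Solving E = ½C·V² for V: V = √(2E/C).
E = 14.8 erg = 1.480×10^-6 J; C = 3.28 pF = 3.280×10^-12 F.
V = 950.0 V  (the unit combination reduces to kg·m²/(A·s³) = V)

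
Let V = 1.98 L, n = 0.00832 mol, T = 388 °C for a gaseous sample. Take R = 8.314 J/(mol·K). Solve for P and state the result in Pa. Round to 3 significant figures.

23100 Pa

P is given directly by: P = nRT/V.
V = 1.98 L = 0.001980 m³; n = 0.00832 mol; T = 388 °C = 661.1 K; R = 8.314 J/(mol·K).
P = 23098 Pa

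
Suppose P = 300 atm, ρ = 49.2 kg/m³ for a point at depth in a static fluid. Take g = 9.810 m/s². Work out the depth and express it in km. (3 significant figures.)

63.0 km

Solving P = ρ·g·h for h: h = P/(ρ·g).
P = 300 atm = 3.040×10^7 Pa; ρ = 49.2 kg/m³; g = 9.810 m/s².
h = 62980 m
62980 m × (1 km / 1000 m) = 62.98 km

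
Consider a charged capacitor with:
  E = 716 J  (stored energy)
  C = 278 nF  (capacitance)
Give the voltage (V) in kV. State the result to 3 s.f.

Rearranging: V = √(2E/C).
E = 716 J; C = 278 nF = 2.780×10^-7 F.
V = 71771 V
71771 V × (1 kV / 1000 V) = 71.77 kV

71.8 kV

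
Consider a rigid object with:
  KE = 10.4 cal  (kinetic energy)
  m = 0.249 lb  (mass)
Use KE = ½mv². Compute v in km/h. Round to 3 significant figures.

99.9 km/h

Rearranging KE = ½mv² for v: v = √(2·KE/m).
KE = 10.4 cal = 43.51 J; m = 0.249 lb = 0.1129 kg.
v = 27.76 m/s
27.76 m/s × (1 km/h / 0.2778 m/s) = 99.93 km/h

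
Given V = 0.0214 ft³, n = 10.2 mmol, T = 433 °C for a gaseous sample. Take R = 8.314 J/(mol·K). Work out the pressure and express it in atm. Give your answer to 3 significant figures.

From the ideal-gas law: P = nRT/V.
V = 0.0214 ft³ = 6.060×10^-4 m³; n = 10.2 mmol = 0.01020 mol; T = 433 °C = 706.1 K; R = 8.314 J/(mol·K).
P = 98821 Pa  (the unit combination reduces to kg/(m·s²) = Pa)
98821 Pa × (1 atm / 1.013×10^5 Pa) = 0.9753 atm

0.975 atm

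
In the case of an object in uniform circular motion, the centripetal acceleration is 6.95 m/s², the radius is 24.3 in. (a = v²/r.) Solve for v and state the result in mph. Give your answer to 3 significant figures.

Rearranging a = v²/r for v: v = √(a·r).
a = 6.95 m/s²; r = 24.3 in = 0.6172 m.
v = 2.071 m/s
2.071 m/s × (1 mph / 0.4470 m/s) = 4.633 mph

4.63 mph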